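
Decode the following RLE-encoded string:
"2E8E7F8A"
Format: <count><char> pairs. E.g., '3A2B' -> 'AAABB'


Expanding each <count><char> pair:
  2E -> 'EE'
  8E -> 'EEEEEEEE'
  7F -> 'FFFFFFF'
  8A -> 'AAAAAAAA'

Decoded = EEEEEEEEEEFFFFFFFAAAAAAAA


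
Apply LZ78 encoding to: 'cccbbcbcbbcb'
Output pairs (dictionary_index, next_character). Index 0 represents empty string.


LZ78 encoding steps:
Dictionary: {0: ''}
Step 1: w='' (idx 0), next='c' -> output (0, 'c'), add 'c' as idx 1
Step 2: w='c' (idx 1), next='c' -> output (1, 'c'), add 'cc' as idx 2
Step 3: w='' (idx 0), next='b' -> output (0, 'b'), add 'b' as idx 3
Step 4: w='b' (idx 3), next='c' -> output (3, 'c'), add 'bc' as idx 4
Step 5: w='bc' (idx 4), next='b' -> output (4, 'b'), add 'bcb' as idx 5
Step 6: w='bcb' (idx 5), end of input -> output (5, '')


Encoded: [(0, 'c'), (1, 'c'), (0, 'b'), (3, 'c'), (4, 'b'), (5, '')]


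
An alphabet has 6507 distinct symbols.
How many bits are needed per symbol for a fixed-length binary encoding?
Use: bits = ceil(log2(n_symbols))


log2(6507) = 12.6678
Bracket: 2^12 = 4096 < 6507 <= 2^13 = 8192
So ceil(log2(6507)) = 13

bits = ceil(log2(6507)) = ceil(12.6678) = 13 bits


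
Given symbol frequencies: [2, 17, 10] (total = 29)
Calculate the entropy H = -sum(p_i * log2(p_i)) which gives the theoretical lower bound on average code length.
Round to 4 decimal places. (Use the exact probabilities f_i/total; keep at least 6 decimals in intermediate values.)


Per-symbol terms -p_i * log2(p_i) with p_i = f_i/29:
  p = 2/29 = 0.068966: log2(p) = -3.857981, -p*log2(p) = 0.266068
  p = 17/29 = 0.586207: log2(p) = -0.770518, -p*log2(p) = 0.451683
  p = 10/29 = 0.344828: log2(p) = -1.536053, -p*log2(p) = 0.529673
H = 0.266068 + 0.451683 + 0.529673 = 1.247424

H = 1.2474 bits/symbol


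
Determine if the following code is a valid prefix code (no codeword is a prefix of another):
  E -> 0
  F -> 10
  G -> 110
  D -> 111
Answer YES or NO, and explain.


Checking each pair (does one codeword prefix another?):
  E='0' vs F='10': no prefix
  E='0' vs G='110': no prefix
  E='0' vs D='111': no prefix
  F='10' vs E='0': no prefix
  F='10' vs G='110': no prefix
  F='10' vs D='111': no prefix
  G='110' vs E='0': no prefix
  G='110' vs F='10': no prefix
  G='110' vs D='111': no prefix
  D='111' vs E='0': no prefix
  D='111' vs F='10': no prefix
  D='111' vs G='110': no prefix
No violation found over all pairs.

YES -- this is a valid prefix code. No codeword is a prefix of any other codeword.


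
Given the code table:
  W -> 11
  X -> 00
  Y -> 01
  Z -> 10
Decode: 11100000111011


Decoding:
11 -> W
10 -> Z
00 -> X
00 -> X
11 -> W
10 -> Z
11 -> W


Result: WZXXWZW


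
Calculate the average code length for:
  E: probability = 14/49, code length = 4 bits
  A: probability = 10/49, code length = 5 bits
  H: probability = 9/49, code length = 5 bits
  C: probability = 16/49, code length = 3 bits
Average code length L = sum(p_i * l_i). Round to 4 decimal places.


Weighted contributions p_i * l_i:
  E: (14/49) * 4 = 56/49
  A: (10/49) * 5 = 50/49
  H: (9/49) * 5 = 45/49
  C: (16/49) * 3 = 48/49
Sum = (56 + 50 + 45 + 48)/49 = 199/49

L = 199/49 = 4.0612 bits/symbol


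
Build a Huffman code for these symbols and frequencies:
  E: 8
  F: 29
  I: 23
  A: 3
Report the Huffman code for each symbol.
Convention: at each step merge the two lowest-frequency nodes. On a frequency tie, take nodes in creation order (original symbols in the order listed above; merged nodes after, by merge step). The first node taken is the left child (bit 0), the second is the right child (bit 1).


Huffman tree construction:
Step 1: Merge A(3) + E(8) = 11
Step 2: Merge (A+E)(11) + I(23) = 34
Step 3: Merge F(29) + ((A+E)+I)(34) = 63
Read each symbol's code off the tree from the root (left child = 0, right child = 1).

Codes:
  E: 101 (length 3)
  F: 0 (length 1)
  I: 11 (length 2)
  A: 100 (length 3)
Average code length: 108/63 = 1.7143 bits/symbol


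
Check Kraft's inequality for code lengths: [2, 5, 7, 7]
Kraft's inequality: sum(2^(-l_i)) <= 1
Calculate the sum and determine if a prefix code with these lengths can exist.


Sum = 2^(-2) + 2^(-5) + 2^(-7) + 2^(-7)
    = 0.25 + 0.03125 + 0.0078125 + 0.0078125
    = 38/128 = 0.296875
Since 0.296875 <= 1, Kraft's inequality IS satisfied.
A prefix code with these lengths CAN exist.

Kraft sum = 0.296875. Satisfied.


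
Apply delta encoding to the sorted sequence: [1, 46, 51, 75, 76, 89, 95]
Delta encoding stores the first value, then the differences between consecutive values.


First value: 1
Deltas:
  46 - 1 = 45
  51 - 46 = 5
  75 - 51 = 24
  76 - 75 = 1
  89 - 76 = 13
  95 - 89 = 6


Delta encoded: [1, 45, 5, 24, 1, 13, 6]


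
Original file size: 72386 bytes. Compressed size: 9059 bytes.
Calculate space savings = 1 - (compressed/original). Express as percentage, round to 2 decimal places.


ratio = compressed/original = 9059/72386 = 0.125149
savings = 1 - ratio = 1 - 0.125149 = 0.874851
as a percentage: 0.874851 * 100 = 87.49%

Space savings = 1 - 9059/72386 = 87.49%


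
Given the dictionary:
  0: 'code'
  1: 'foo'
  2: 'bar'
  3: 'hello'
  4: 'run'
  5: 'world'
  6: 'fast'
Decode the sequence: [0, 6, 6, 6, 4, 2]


Look up each index in the dictionary:
  0 -> 'code'
  6 -> 'fast'
  6 -> 'fast'
  6 -> 'fast'
  4 -> 'run'
  2 -> 'bar'

Decoded: "code fast fast fast run bar"


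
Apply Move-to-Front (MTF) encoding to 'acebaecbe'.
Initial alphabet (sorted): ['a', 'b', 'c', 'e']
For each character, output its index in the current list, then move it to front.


MTF encoding:
'a': index 0 in ['a', 'b', 'c', 'e'] -> ['a', 'b', 'c', 'e']
'c': index 2 in ['a', 'b', 'c', 'e'] -> ['c', 'a', 'b', 'e']
'e': index 3 in ['c', 'a', 'b', 'e'] -> ['e', 'c', 'a', 'b']
'b': index 3 in ['e', 'c', 'a', 'b'] -> ['b', 'e', 'c', 'a']
'a': index 3 in ['b', 'e', 'c', 'a'] -> ['a', 'b', 'e', 'c']
'e': index 2 in ['a', 'b', 'e', 'c'] -> ['e', 'a', 'b', 'c']
'c': index 3 in ['e', 'a', 'b', 'c'] -> ['c', 'e', 'a', 'b']
'b': index 3 in ['c', 'e', 'a', 'b'] -> ['b', 'c', 'e', 'a']
'e': index 2 in ['b', 'c', 'e', 'a'] -> ['e', 'b', 'c', 'a']


Output: [0, 2, 3, 3, 3, 2, 3, 3, 2]


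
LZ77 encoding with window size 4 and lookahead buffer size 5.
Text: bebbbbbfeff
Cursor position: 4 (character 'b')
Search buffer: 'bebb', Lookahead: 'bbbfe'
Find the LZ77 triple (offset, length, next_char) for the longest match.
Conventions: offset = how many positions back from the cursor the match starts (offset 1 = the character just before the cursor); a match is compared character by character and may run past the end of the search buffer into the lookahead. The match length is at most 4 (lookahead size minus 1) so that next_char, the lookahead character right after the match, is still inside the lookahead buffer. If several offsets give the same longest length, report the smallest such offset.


Try each offset into the search buffer:
  offset=1 (pos 3, char 'b'): match length 3
  offset=2 (pos 2, char 'b'): match length 3
  offset=3 (pos 1, char 'e'): match length 0
  offset=4 (pos 0, char 'b'): match length 1
Longest match has length 3, found at offsets 1, 2; take the smallest, offset 1.
next_char = character at position 4 + 3 = 7 -> 'f'

Best match: offset=1, length=3 (matching 'bbb' starting at position 3)
LZ77 triple: (1, 3, 'f')


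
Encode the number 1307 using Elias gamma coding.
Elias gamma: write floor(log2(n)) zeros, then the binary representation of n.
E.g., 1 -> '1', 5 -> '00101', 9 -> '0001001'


num_bits = floor(log2(1307)) + 1 = 11
leading_zeros = num_bits - 1 = 10
binary(1307) = 10100011011

Elias gamma(1307) = '0000000000' + '10100011011' = 000000000010100011011 (21 bits)


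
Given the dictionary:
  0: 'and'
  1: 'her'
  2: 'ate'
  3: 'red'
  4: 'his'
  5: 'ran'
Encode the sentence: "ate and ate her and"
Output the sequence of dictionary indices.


Look up each word in the dictionary:
  'ate' -> 2
  'and' -> 0
  'ate' -> 2
  'her' -> 1
  'and' -> 0

Encoded: [2, 0, 2, 1, 0]


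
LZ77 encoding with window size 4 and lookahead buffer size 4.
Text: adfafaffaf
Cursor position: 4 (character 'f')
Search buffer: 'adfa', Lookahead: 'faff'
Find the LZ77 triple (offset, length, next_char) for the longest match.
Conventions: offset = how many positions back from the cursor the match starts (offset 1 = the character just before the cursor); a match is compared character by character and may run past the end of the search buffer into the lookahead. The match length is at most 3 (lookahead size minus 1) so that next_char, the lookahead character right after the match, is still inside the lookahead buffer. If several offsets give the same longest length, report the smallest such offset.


Try each offset into the search buffer:
  offset=1 (pos 3, char 'a'): match length 0
  offset=2 (pos 2, char 'f'): match length 3
  offset=3 (pos 1, char 'd'): match length 0
  offset=4 (pos 0, char 'a'): match length 0
Longest match has length 3 at offset 2.
next_char = character at position 4 + 3 = 7 -> 'f'

Best match: offset=2, length=3 (matching 'faf' starting at position 2)
LZ77 triple: (2, 3, 'f')


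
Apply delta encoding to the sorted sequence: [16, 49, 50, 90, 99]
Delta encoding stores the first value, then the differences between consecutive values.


First value: 16
Deltas:
  49 - 16 = 33
  50 - 49 = 1
  90 - 50 = 40
  99 - 90 = 9


Delta encoded: [16, 33, 1, 40, 9]


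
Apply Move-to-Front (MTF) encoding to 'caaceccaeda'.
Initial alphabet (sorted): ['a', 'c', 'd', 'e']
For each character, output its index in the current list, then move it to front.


MTF encoding:
'c': index 1 in ['a', 'c', 'd', 'e'] -> ['c', 'a', 'd', 'e']
'a': index 1 in ['c', 'a', 'd', 'e'] -> ['a', 'c', 'd', 'e']
'a': index 0 in ['a', 'c', 'd', 'e'] -> ['a', 'c', 'd', 'e']
'c': index 1 in ['a', 'c', 'd', 'e'] -> ['c', 'a', 'd', 'e']
'e': index 3 in ['c', 'a', 'd', 'e'] -> ['e', 'c', 'a', 'd']
'c': index 1 in ['e', 'c', 'a', 'd'] -> ['c', 'e', 'a', 'd']
'c': index 0 in ['c', 'e', 'a', 'd'] -> ['c', 'e', 'a', 'd']
'a': index 2 in ['c', 'e', 'a', 'd'] -> ['a', 'c', 'e', 'd']
'e': index 2 in ['a', 'c', 'e', 'd'] -> ['e', 'a', 'c', 'd']
'd': index 3 in ['e', 'a', 'c', 'd'] -> ['d', 'e', 'a', 'c']
'a': index 2 in ['d', 'e', 'a', 'c'] -> ['a', 'd', 'e', 'c']


Output: [1, 1, 0, 1, 3, 1, 0, 2, 2, 3, 2]


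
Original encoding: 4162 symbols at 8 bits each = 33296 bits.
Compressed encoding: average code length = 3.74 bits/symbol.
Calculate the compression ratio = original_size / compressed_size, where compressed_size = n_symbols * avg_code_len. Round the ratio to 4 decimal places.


original_size = n_symbols * orig_bits = 4162 * 8 = 33296 bits
compressed_size = n_symbols * avg_code_len = 4162 * 3.74 = 15565.88 bits
ratio = original_size / compressed_size = 33296 / 15565.88 = 2.139

Compression ratio = 2.139


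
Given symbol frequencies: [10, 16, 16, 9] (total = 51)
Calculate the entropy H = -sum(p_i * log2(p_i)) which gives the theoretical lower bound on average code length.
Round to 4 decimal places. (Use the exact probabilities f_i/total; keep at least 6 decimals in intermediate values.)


Per-symbol terms -p_i * log2(p_i) with p_i = f_i/51:
  p = 10/51 = 0.196078: log2(p) = -2.350497, -p*log2(p) = 0.460882
  p = 16/51 = 0.313725: log2(p) = -1.672425, -p*log2(p) = 0.524682
  p = 16/51 = 0.313725: log2(p) = -1.672425, -p*log2(p) = 0.524682
  p = 9/51 = 0.176471: log2(p) = -2.502500, -p*log2(p) = 0.441618
H = 0.460882 + 0.524682 + 0.524682 + 0.441618 = 1.951864

H = 1.9519 bits/symbol


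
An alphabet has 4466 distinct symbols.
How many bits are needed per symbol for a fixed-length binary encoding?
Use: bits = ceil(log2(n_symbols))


log2(4466) = 12.1248
Bracket: 2^12 = 4096 < 4466 <= 2^13 = 8192
So ceil(log2(4466)) = 13

bits = ceil(log2(4466)) = ceil(12.1248) = 13 bits


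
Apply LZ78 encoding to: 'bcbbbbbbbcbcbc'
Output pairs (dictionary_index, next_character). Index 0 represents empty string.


LZ78 encoding steps:
Dictionary: {0: ''}
Step 1: w='' (idx 0), next='b' -> output (0, 'b'), add 'b' as idx 1
Step 2: w='' (idx 0), next='c' -> output (0, 'c'), add 'c' as idx 2
Step 3: w='b' (idx 1), next='b' -> output (1, 'b'), add 'bb' as idx 3
Step 4: w='bb' (idx 3), next='b' -> output (3, 'b'), add 'bbb' as idx 4
Step 5: w='bb' (idx 3), next='c' -> output (3, 'c'), add 'bbc' as idx 5
Step 6: w='b' (idx 1), next='c' -> output (1, 'c'), add 'bc' as idx 6
Step 7: w='bc' (idx 6), end of input -> output (6, '')


Encoded: [(0, 'b'), (0, 'c'), (1, 'b'), (3, 'b'), (3, 'c'), (1, 'c'), (6, '')]


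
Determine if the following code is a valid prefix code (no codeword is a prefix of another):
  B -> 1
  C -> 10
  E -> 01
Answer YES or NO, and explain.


Checking each pair (does one codeword prefix another?):
  B='1' vs C='10': prefix -- VIOLATION

NO -- this is NOT a valid prefix code. B (1) is a prefix of C (10).


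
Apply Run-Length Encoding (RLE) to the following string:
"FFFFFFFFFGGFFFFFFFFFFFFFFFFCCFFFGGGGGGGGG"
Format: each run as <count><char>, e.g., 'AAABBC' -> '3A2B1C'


Scanning runs left to right:
  i=0: run of 'F' x 9 -> '9F'
  i=9: run of 'G' x 2 -> '2G'
  i=11: run of 'F' x 16 -> '16F'
  i=27: run of 'C' x 2 -> '2C'
  i=29: run of 'F' x 3 -> '3F'
  i=32: run of 'G' x 9 -> '9G'

RLE = 9F2G16F2C3F9G


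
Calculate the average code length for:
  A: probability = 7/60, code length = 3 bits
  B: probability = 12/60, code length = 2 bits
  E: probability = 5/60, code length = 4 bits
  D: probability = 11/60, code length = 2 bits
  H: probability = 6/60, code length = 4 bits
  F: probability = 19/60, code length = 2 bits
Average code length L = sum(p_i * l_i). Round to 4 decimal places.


Weighted contributions p_i * l_i:
  A: (7/60) * 3 = 21/60
  B: (12/60) * 2 = 24/60
  E: (5/60) * 4 = 20/60
  D: (11/60) * 2 = 22/60
  H: (6/60) * 4 = 24/60
  F: (19/60) * 2 = 38/60
Sum = (21 + 24 + 20 + 22 + 24 + 38)/60 = 149/60

L = 149/60 = 2.4833 bits/symbol


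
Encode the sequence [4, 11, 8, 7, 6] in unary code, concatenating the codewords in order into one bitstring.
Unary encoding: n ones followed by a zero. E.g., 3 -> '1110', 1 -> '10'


Encode each number as n ones followed by a terminating 0:
  4 -> 11110 (5 bits)
  11 -> 111111111110 (12 bits)
  8 -> 111111110 (9 bits)
  7 -> 11111110 (8 bits)
  6 -> 1111110 (7 bits)
Total length = 5 + 12 + 9 + 8 + 7 = 41 bits.

Unary([4, 11, 8, 7, 6]) = 11110111111111110111111110111111101111110 (41 bits)


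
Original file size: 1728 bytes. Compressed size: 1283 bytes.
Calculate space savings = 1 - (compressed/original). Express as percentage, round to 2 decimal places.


ratio = compressed/original = 1283/1728 = 0.742477
savings = 1 - ratio = 1 - 0.742477 = 0.257523
as a percentage: 0.257523 * 100 = 25.75%

Space savings = 1 - 1283/1728 = 25.75%


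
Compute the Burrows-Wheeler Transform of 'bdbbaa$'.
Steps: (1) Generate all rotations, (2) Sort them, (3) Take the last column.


Rotations (sorted):
  0: $bdbbaa -> last char: a
  1: a$bdbba -> last char: a
  2: aa$bdbb -> last char: b
  3: baa$bdb -> last char: b
  4: bbaa$bd -> last char: d
  5: bdbbaa$ -> last char: $
  6: dbbaa$b -> last char: b


BWT = aabbd$b


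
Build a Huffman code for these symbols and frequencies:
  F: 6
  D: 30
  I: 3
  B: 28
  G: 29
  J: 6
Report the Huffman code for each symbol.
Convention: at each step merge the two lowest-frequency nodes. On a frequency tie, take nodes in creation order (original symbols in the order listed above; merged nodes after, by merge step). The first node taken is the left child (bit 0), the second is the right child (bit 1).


Huffman tree construction:
Step 1: Merge I(3) + F(6) = 9
Step 2: Merge J(6) + (I+F)(9) = 15
Step 3: Merge (J+(I+F))(15) + B(28) = 43
Step 4: Merge G(29) + D(30) = 59
Step 5: Merge ((J+(I+F))+B)(43) + (G+D)(59) = 102
Read each symbol's code off the tree from the root (left child = 0, right child = 1).

Codes:
  F: 0011 (length 4)
  D: 11 (length 2)
  I: 0010 (length 4)
  B: 01 (length 2)
  G: 10 (length 2)
  J: 000 (length 3)
Average code length: 228/102 = 2.2353 bits/symbol


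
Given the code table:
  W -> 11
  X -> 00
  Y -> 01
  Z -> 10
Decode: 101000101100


Decoding:
10 -> Z
10 -> Z
00 -> X
10 -> Z
11 -> W
00 -> X


Result: ZZXZWX


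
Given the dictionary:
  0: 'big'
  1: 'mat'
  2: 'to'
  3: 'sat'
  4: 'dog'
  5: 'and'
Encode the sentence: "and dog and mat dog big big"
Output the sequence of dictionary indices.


Look up each word in the dictionary:
  'and' -> 5
  'dog' -> 4
  'and' -> 5
  'mat' -> 1
  'dog' -> 4
  'big' -> 0
  'big' -> 0

Encoded: [5, 4, 5, 1, 4, 0, 0]


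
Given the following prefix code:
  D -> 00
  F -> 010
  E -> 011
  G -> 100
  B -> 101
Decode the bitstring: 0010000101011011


Decoding step by step:
Bits 00 -> D
Bits 100 -> G
Bits 00 -> D
Bits 101 -> B
Bits 011 -> E
Bits 011 -> E


Decoded message: DGDBEE


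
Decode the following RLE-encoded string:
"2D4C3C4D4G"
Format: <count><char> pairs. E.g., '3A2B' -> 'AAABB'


Expanding each <count><char> pair:
  2D -> 'DD'
  4C -> 'CCCC'
  3C -> 'CCC'
  4D -> 'DDDD'
  4G -> 'GGGG'

Decoded = DDCCCCCCCDDDDGGGG


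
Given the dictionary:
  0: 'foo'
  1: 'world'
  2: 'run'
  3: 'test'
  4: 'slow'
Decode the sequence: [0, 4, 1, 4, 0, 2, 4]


Look up each index in the dictionary:
  0 -> 'foo'
  4 -> 'slow'
  1 -> 'world'
  4 -> 'slow'
  0 -> 'foo'
  2 -> 'run'
  4 -> 'slow'

Decoded: "foo slow world slow foo run slow"


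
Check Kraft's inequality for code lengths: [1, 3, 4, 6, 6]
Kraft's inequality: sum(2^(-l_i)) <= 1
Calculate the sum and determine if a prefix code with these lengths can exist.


Sum = 2^(-1) + 2^(-3) + 2^(-4) + 2^(-6) + 2^(-6)
    = 0.5 + 0.125 + 0.0625 + 0.015625 + 0.015625
    = 46/64 = 0.71875
Since 0.71875 <= 1, Kraft's inequality IS satisfied.
A prefix code with these lengths CAN exist.

Kraft sum = 0.71875. Satisfied.


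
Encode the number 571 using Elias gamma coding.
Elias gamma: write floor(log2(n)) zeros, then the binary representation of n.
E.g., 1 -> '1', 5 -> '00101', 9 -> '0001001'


num_bits = floor(log2(571)) + 1 = 10
leading_zeros = num_bits - 1 = 9
binary(571) = 1000111011

Elias gamma(571) = '000000000' + '1000111011' = 0000000001000111011 (19 bits)


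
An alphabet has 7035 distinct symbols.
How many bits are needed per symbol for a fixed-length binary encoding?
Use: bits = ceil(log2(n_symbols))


log2(7035) = 12.7803
Bracket: 2^12 = 4096 < 7035 <= 2^13 = 8192
So ceil(log2(7035)) = 13

bits = ceil(log2(7035)) = ceil(12.7803) = 13 bits


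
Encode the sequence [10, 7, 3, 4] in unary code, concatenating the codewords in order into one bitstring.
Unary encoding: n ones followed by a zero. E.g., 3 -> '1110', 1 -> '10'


Encode each number as n ones followed by a terminating 0:
  10 -> 11111111110 (11 bits)
  7 -> 11111110 (8 bits)
  3 -> 1110 (4 bits)
  4 -> 11110 (5 bits)
Total length = 11 + 8 + 4 + 5 = 28 bits.

Unary([10, 7, 3, 4]) = 1111111111011111110111011110 (28 bits)


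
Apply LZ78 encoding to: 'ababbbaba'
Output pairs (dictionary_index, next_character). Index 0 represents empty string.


LZ78 encoding steps:
Dictionary: {0: ''}
Step 1: w='' (idx 0), next='a' -> output (0, 'a'), add 'a' as idx 1
Step 2: w='' (idx 0), next='b' -> output (0, 'b'), add 'b' as idx 2
Step 3: w='a' (idx 1), next='b' -> output (1, 'b'), add 'ab' as idx 3
Step 4: w='b' (idx 2), next='b' -> output (2, 'b'), add 'bb' as idx 4
Step 5: w='ab' (idx 3), next='a' -> output (3, 'a'), add 'aba' as idx 5


Encoded: [(0, 'a'), (0, 'b'), (1, 'b'), (2, 'b'), (3, 'a')]


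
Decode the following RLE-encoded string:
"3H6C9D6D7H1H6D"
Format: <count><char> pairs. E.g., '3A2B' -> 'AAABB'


Expanding each <count><char> pair:
  3H -> 'HHH'
  6C -> 'CCCCCC'
  9D -> 'DDDDDDDDD'
  6D -> 'DDDDDD'
  7H -> 'HHHHHHH'
  1H -> 'H'
  6D -> 'DDDDDD'

Decoded = HHHCCCCCCDDDDDDDDDDDDDDDHHHHHHHHDDDDDD


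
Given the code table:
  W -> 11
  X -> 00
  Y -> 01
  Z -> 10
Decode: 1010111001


Decoding:
10 -> Z
10 -> Z
11 -> W
10 -> Z
01 -> Y


Result: ZZWZY


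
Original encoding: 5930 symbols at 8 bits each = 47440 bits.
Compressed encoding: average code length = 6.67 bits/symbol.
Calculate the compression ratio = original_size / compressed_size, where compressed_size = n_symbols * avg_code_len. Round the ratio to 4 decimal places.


original_size = n_symbols * orig_bits = 5930 * 8 = 47440 bits
compressed_size = n_symbols * avg_code_len = 5930 * 6.67 = 39553.1 bits
ratio = original_size / compressed_size = 47440 / 39553.1 = 1.1994

Compression ratio = 1.1994


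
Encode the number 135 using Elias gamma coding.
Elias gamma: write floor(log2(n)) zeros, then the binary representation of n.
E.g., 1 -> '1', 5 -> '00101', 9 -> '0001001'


num_bits = floor(log2(135)) + 1 = 8
leading_zeros = num_bits - 1 = 7
binary(135) = 10000111

Elias gamma(135) = '0000000' + '10000111' = 000000010000111 (15 bits)


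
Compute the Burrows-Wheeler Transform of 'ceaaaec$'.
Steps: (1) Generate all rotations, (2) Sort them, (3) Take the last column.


Rotations (sorted):
  0: $ceaaaec -> last char: c
  1: aaaec$ce -> last char: e
  2: aaec$cea -> last char: a
  3: aec$ceaa -> last char: a
  4: c$ceaaae -> last char: e
  5: ceaaaec$ -> last char: $
  6: eaaaec$c -> last char: c
  7: ec$ceaaa -> last char: a


BWT = ceaae$ca


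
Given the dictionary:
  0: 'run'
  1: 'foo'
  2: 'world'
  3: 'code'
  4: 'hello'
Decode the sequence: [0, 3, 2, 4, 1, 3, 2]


Look up each index in the dictionary:
  0 -> 'run'
  3 -> 'code'
  2 -> 'world'
  4 -> 'hello'
  1 -> 'foo'
  3 -> 'code'
  2 -> 'world'

Decoded: "run code world hello foo code world"


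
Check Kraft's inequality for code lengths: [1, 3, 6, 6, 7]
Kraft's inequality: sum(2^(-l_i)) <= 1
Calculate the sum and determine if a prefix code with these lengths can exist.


Sum = 2^(-1) + 2^(-3) + 2^(-6) + 2^(-6) + 2^(-7)
    = 0.5 + 0.125 + 0.015625 + 0.015625 + 0.0078125
    = 85/128 = 0.6640625
Since 0.6640625 <= 1, Kraft's inequality IS satisfied.
A prefix code with these lengths CAN exist.

Kraft sum = 0.6640625. Satisfied.


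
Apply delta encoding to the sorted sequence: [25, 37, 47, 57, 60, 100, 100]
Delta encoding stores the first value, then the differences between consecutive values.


First value: 25
Deltas:
  37 - 25 = 12
  47 - 37 = 10
  57 - 47 = 10
  60 - 57 = 3
  100 - 60 = 40
  100 - 100 = 0


Delta encoded: [25, 12, 10, 10, 3, 40, 0]


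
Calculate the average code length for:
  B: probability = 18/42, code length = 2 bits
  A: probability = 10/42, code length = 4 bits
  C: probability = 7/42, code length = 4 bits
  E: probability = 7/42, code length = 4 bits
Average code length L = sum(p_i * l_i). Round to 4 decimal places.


Weighted contributions p_i * l_i:
  B: (18/42) * 2 = 36/42
  A: (10/42) * 4 = 40/42
  C: (7/42) * 4 = 28/42
  E: (7/42) * 4 = 28/42
Sum = (36 + 40 + 28 + 28)/42 = 132/42

L = 132/42 = 3.1429 bits/symbol


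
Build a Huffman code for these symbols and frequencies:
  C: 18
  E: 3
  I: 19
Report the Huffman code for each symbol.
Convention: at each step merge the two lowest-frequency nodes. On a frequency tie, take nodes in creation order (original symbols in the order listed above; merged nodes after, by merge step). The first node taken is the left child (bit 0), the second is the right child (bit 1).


Huffman tree construction:
Step 1: Merge E(3) + C(18) = 21
Step 2: Merge I(19) + (E+C)(21) = 40
Read each symbol's code off the tree from the root (left child = 0, right child = 1).

Codes:
  C: 11 (length 2)
  E: 10 (length 2)
  I: 0 (length 1)
Average code length: 61/40 = 1.5250 bits/symbol


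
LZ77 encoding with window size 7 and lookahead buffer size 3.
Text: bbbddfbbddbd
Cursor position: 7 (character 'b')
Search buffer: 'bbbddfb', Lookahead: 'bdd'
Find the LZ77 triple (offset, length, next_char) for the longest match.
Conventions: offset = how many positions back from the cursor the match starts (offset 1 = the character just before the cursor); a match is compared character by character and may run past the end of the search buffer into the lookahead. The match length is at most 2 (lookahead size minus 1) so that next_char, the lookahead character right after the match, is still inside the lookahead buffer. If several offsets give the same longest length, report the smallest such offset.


Try each offset into the search buffer:
  offset=1 (pos 6, char 'b'): match length 1
  offset=2 (pos 5, char 'f'): match length 0
  offset=3 (pos 4, char 'd'): match length 0
  offset=4 (pos 3, char 'd'): match length 0
  offset=5 (pos 2, char 'b'): match length 2
  offset=6 (pos 1, char 'b'): match length 1
  offset=7 (pos 0, char 'b'): match length 1
Longest match has length 2 at offset 5.
next_char = character at position 7 + 2 = 9 -> 'd'

Best match: offset=5, length=2 (matching 'bd' starting at position 2)
LZ77 triple: (5, 2, 'd')


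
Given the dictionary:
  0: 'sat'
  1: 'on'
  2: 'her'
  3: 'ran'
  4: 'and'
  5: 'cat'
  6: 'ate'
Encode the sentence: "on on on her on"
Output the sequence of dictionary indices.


Look up each word in the dictionary:
  'on' -> 1
  'on' -> 1
  'on' -> 1
  'her' -> 2
  'on' -> 1

Encoded: [1, 1, 1, 2, 1]


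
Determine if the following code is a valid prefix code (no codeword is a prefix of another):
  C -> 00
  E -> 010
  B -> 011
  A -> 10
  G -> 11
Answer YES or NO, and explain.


Checking each pair (does one codeword prefix another?):
  C='00' vs E='010': no prefix
  C='00' vs B='011': no prefix
  C='00' vs A='10': no prefix
  C='00' vs G='11': no prefix
  E='010' vs C='00': no prefix
  E='010' vs B='011': no prefix
  E='010' vs A='10': no prefix
  E='010' vs G='11': no prefix
  B='011' vs C='00': no prefix
  B='011' vs E='010': no prefix
  B='011' vs A='10': no prefix
  B='011' vs G='11': no prefix
  A='10' vs C='00': no prefix
  A='10' vs E='010': no prefix
  A='10' vs B='011': no prefix
  A='10' vs G='11': no prefix
  G='11' vs C='00': no prefix
  G='11' vs E='010': no prefix
  G='11' vs B='011': no prefix
  G='11' vs A='10': no prefix
No violation found over all pairs.

YES -- this is a valid prefix code. No codeword is a prefix of any other codeword.


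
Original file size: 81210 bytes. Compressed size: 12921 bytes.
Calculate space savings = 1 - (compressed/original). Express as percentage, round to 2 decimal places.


ratio = compressed/original = 12921/81210 = 0.159106
savings = 1 - ratio = 1 - 0.159106 = 0.840894
as a percentage: 0.840894 * 100 = 84.09%

Space savings = 1 - 12921/81210 = 84.09%


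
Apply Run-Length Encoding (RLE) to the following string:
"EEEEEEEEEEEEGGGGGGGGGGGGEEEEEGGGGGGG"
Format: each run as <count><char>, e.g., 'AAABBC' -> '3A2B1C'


Scanning runs left to right:
  i=0: run of 'E' x 12 -> '12E'
  i=12: run of 'G' x 12 -> '12G'
  i=24: run of 'E' x 5 -> '5E'
  i=29: run of 'G' x 7 -> '7G'

RLE = 12E12G5E7G


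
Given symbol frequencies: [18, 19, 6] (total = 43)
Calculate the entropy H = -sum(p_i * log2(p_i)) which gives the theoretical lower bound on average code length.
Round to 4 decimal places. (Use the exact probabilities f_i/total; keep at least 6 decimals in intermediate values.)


Per-symbol terms -p_i * log2(p_i) with p_i = f_i/43:
  p = 18/43 = 0.418605: log2(p) = -1.256340, -p*log2(p) = 0.525910
  p = 19/43 = 0.441860: log2(p) = -1.178337, -p*log2(p) = 0.520661
  p = 6/43 = 0.139535: log2(p) = -2.841302, -p*log2(p) = 0.396461
H = 0.525910 + 0.520661 + 0.396461 = 1.443032

H = 1.443 bits/symbol


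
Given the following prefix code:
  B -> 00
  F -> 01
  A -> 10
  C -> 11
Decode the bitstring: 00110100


Decoding step by step:
Bits 00 -> B
Bits 11 -> C
Bits 01 -> F
Bits 00 -> B


Decoded message: BCFB


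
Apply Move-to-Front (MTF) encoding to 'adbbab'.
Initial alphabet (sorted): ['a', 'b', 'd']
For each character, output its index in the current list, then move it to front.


MTF encoding:
'a': index 0 in ['a', 'b', 'd'] -> ['a', 'b', 'd']
'd': index 2 in ['a', 'b', 'd'] -> ['d', 'a', 'b']
'b': index 2 in ['d', 'a', 'b'] -> ['b', 'd', 'a']
'b': index 0 in ['b', 'd', 'a'] -> ['b', 'd', 'a']
'a': index 2 in ['b', 'd', 'a'] -> ['a', 'b', 'd']
'b': index 1 in ['a', 'b', 'd'] -> ['b', 'a', 'd']


Output: [0, 2, 2, 0, 2, 1]


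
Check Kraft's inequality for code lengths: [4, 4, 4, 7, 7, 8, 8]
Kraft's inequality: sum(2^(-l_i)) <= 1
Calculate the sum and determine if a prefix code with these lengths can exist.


Sum = 2^(-4) + 2^(-4) + 2^(-4) + 2^(-7) + 2^(-7) + 2^(-8) + 2^(-8)
    = 0.0625 + 0.0625 + 0.0625 + 0.0078125 + 0.0078125 + 0.00390625 + 0.00390625
    = 54/256 = 0.2109375
Since 0.2109375 <= 1, Kraft's inequality IS satisfied.
A prefix code with these lengths CAN exist.

Kraft sum = 0.2109375. Satisfied.


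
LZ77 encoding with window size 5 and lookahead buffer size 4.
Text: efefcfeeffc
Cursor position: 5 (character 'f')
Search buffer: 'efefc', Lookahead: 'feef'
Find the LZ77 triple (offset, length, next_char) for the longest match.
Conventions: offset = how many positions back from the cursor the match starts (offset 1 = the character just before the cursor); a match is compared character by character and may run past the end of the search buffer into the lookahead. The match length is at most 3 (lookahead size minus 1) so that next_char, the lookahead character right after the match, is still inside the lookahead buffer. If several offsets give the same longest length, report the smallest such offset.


Try each offset into the search buffer:
  offset=1 (pos 4, char 'c'): match length 0
  offset=2 (pos 3, char 'f'): match length 1
  offset=3 (pos 2, char 'e'): match length 0
  offset=4 (pos 1, char 'f'): match length 2
  offset=5 (pos 0, char 'e'): match length 0
Longest match has length 2 at offset 4.
next_char = character at position 5 + 2 = 7 -> 'e'

Best match: offset=4, length=2 (matching 'fe' starting at position 1)
LZ77 triple: (4, 2, 'e')


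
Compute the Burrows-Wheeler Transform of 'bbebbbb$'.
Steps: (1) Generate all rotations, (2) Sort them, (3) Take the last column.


Rotations (sorted):
  0: $bbebbbb -> last char: b
  1: b$bbebbb -> last char: b
  2: bb$bbebb -> last char: b
  3: bbb$bbeb -> last char: b
  4: bbbb$bbe -> last char: e
  5: bbebbbb$ -> last char: $
  6: bebbbb$b -> last char: b
  7: ebbbb$bb -> last char: b


BWT = bbbbe$bb


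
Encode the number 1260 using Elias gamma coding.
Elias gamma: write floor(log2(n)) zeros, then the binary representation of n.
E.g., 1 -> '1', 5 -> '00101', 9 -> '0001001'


num_bits = floor(log2(1260)) + 1 = 11
leading_zeros = num_bits - 1 = 10
binary(1260) = 10011101100

Elias gamma(1260) = '0000000000' + '10011101100' = 000000000010011101100 (21 bits)


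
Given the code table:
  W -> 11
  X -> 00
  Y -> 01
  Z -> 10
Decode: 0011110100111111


Decoding:
00 -> X
11 -> W
11 -> W
01 -> Y
00 -> X
11 -> W
11 -> W
11 -> W


Result: XWWYXWWW


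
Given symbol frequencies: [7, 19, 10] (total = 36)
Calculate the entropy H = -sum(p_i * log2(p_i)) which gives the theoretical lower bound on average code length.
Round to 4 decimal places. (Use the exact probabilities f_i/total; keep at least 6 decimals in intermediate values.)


Per-symbol terms -p_i * log2(p_i) with p_i = f_i/36:
  p = 7/36 = 0.194444: log2(p) = -2.362570, -p*log2(p) = 0.459389
  p = 19/36 = 0.527778: log2(p) = -0.921997, -p*log2(p) = 0.486610
  p = 10/36 = 0.277778: log2(p) = -1.847997, -p*log2(p) = 0.513332
H = 0.459389 + 0.486610 + 0.513332 = 1.459331

H = 1.4593 bits/symbol


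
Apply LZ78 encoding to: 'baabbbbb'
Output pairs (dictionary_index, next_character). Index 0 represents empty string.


LZ78 encoding steps:
Dictionary: {0: ''}
Step 1: w='' (idx 0), next='b' -> output (0, 'b'), add 'b' as idx 1
Step 2: w='' (idx 0), next='a' -> output (0, 'a'), add 'a' as idx 2
Step 3: w='a' (idx 2), next='b' -> output (2, 'b'), add 'ab' as idx 3
Step 4: w='b' (idx 1), next='b' -> output (1, 'b'), add 'bb' as idx 4
Step 5: w='bb' (idx 4), end of input -> output (4, '')


Encoded: [(0, 'b'), (0, 'a'), (2, 'b'), (1, 'b'), (4, '')]


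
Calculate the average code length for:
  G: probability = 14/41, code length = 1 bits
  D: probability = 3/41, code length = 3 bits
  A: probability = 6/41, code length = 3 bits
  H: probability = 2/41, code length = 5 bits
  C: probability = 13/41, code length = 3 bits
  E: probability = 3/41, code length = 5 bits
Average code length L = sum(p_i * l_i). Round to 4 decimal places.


Weighted contributions p_i * l_i:
  G: (14/41) * 1 = 14/41
  D: (3/41) * 3 = 9/41
  A: (6/41) * 3 = 18/41
  H: (2/41) * 5 = 10/41
  C: (13/41) * 3 = 39/41
  E: (3/41) * 5 = 15/41
Sum = (14 + 9 + 18 + 10 + 39 + 15)/41 = 105/41

L = 105/41 = 2.5610 bits/symbol


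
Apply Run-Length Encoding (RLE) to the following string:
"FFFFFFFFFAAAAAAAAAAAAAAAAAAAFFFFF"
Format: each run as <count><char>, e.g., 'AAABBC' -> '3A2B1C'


Scanning runs left to right:
  i=0: run of 'F' x 9 -> '9F'
  i=9: run of 'A' x 19 -> '19A'
  i=28: run of 'F' x 5 -> '5F'

RLE = 9F19A5F


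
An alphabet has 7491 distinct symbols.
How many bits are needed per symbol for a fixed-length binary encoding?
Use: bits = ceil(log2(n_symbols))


log2(7491) = 12.8709
Bracket: 2^12 = 4096 < 7491 <= 2^13 = 8192
So ceil(log2(7491)) = 13

bits = ceil(log2(7491)) = ceil(12.8709) = 13 bits


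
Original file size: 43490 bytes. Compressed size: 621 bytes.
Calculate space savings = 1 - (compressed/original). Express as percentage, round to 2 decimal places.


ratio = compressed/original = 621/43490 = 0.014279
savings = 1 - ratio = 1 - 0.014279 = 0.985721
as a percentage: 0.985721 * 100 = 98.57%

Space savings = 1 - 621/43490 = 98.57%


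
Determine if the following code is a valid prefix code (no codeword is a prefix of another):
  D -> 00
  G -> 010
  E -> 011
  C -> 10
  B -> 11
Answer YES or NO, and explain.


Checking each pair (does one codeword prefix another?):
  D='00' vs G='010': no prefix
  D='00' vs E='011': no prefix
  D='00' vs C='10': no prefix
  D='00' vs B='11': no prefix
  G='010' vs D='00': no prefix
  G='010' vs E='011': no prefix
  G='010' vs C='10': no prefix
  G='010' vs B='11': no prefix
  E='011' vs D='00': no prefix
  E='011' vs G='010': no prefix
  E='011' vs C='10': no prefix
  E='011' vs B='11': no prefix
  C='10' vs D='00': no prefix
  C='10' vs G='010': no prefix
  C='10' vs E='011': no prefix
  C='10' vs B='11': no prefix
  B='11' vs D='00': no prefix
  B='11' vs G='010': no prefix
  B='11' vs E='011': no prefix
  B='11' vs C='10': no prefix
No violation found over all pairs.

YES -- this is a valid prefix code. No codeword is a prefix of any other codeword.


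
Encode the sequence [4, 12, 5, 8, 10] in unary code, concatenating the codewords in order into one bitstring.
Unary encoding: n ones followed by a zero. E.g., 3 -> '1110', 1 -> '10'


Encode each number as n ones followed by a terminating 0:
  4 -> 11110 (5 bits)
  12 -> 1111111111110 (13 bits)
  5 -> 111110 (6 bits)
  8 -> 111111110 (9 bits)
  10 -> 11111111110 (11 bits)
Total length = 5 + 13 + 6 + 9 + 11 = 44 bits.

Unary([4, 12, 5, 8, 10]) = 11110111111111111011111011111111011111111110 (44 bits)


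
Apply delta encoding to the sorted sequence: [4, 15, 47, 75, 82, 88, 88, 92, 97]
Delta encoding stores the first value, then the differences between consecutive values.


First value: 4
Deltas:
  15 - 4 = 11
  47 - 15 = 32
  75 - 47 = 28
  82 - 75 = 7
  88 - 82 = 6
  88 - 88 = 0
  92 - 88 = 4
  97 - 92 = 5


Delta encoded: [4, 11, 32, 28, 7, 6, 0, 4, 5]


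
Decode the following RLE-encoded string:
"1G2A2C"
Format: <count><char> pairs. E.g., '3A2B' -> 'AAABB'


Expanding each <count><char> pair:
  1G -> 'G'
  2A -> 'AA'
  2C -> 'CC'

Decoded = GAACC


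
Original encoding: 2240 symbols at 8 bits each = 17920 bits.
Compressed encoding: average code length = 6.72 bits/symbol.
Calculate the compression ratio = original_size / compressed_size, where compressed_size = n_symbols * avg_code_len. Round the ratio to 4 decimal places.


original_size = n_symbols * orig_bits = 2240 * 8 = 17920 bits
compressed_size = n_symbols * avg_code_len = 2240 * 6.72 = 15052.8 bits
ratio = original_size / compressed_size = 17920 / 15052.8 = 1.1905

Compression ratio = 1.1905


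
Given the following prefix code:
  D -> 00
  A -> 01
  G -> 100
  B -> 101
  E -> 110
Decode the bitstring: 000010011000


Decoding step by step:
Bits 00 -> D
Bits 00 -> D
Bits 100 -> G
Bits 110 -> E
Bits 00 -> D


Decoded message: DDGED


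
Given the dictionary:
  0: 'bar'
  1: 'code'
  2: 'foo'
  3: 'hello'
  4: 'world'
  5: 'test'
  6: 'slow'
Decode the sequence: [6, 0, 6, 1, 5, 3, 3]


Look up each index in the dictionary:
  6 -> 'slow'
  0 -> 'bar'
  6 -> 'slow'
  1 -> 'code'
  5 -> 'test'
  3 -> 'hello'
  3 -> 'hello'

Decoded: "slow bar slow code test hello hello"


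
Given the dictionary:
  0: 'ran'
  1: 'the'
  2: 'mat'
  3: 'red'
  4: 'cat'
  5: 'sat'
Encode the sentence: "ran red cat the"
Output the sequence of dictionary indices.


Look up each word in the dictionary:
  'ran' -> 0
  'red' -> 3
  'cat' -> 4
  'the' -> 1

Encoded: [0, 3, 4, 1]


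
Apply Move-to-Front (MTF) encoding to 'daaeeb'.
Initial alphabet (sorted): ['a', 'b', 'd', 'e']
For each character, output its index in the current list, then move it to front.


MTF encoding:
'd': index 2 in ['a', 'b', 'd', 'e'] -> ['d', 'a', 'b', 'e']
'a': index 1 in ['d', 'a', 'b', 'e'] -> ['a', 'd', 'b', 'e']
'a': index 0 in ['a', 'd', 'b', 'e'] -> ['a', 'd', 'b', 'e']
'e': index 3 in ['a', 'd', 'b', 'e'] -> ['e', 'a', 'd', 'b']
'e': index 0 in ['e', 'a', 'd', 'b'] -> ['e', 'a', 'd', 'b']
'b': index 3 in ['e', 'a', 'd', 'b'] -> ['b', 'e', 'a', 'd']


Output: [2, 1, 0, 3, 0, 3]


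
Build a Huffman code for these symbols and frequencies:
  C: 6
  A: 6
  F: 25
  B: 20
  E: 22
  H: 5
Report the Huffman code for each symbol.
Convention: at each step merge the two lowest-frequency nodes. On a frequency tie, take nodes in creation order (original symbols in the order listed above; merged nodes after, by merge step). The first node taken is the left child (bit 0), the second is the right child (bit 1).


Huffman tree construction:
Step 1: Merge H(5) + C(6) = 11
Step 2: Merge A(6) + (H+C)(11) = 17
Step 3: Merge (A+(H+C))(17) + B(20) = 37
Step 4: Merge E(22) + F(25) = 47
Step 5: Merge ((A+(H+C))+B)(37) + (E+F)(47) = 84
Read each symbol's code off the tree from the root (left child = 0, right child = 1).

Codes:
  C: 0011 (length 4)
  A: 000 (length 3)
  F: 11 (length 2)
  B: 01 (length 2)
  E: 10 (length 2)
  H: 0010 (length 4)
Average code length: 196/84 = 2.3333 bits/symbol


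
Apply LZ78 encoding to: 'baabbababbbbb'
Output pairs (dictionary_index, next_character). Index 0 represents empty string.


LZ78 encoding steps:
Dictionary: {0: ''}
Step 1: w='' (idx 0), next='b' -> output (0, 'b'), add 'b' as idx 1
Step 2: w='' (idx 0), next='a' -> output (0, 'a'), add 'a' as idx 2
Step 3: w='a' (idx 2), next='b' -> output (2, 'b'), add 'ab' as idx 3
Step 4: w='b' (idx 1), next='a' -> output (1, 'a'), add 'ba' as idx 4
Step 5: w='ba' (idx 4), next='b' -> output (4, 'b'), add 'bab' as idx 5
Step 6: w='b' (idx 1), next='b' -> output (1, 'b'), add 'bb' as idx 6
Step 7: w='bb' (idx 6), end of input -> output (6, '')


Encoded: [(0, 'b'), (0, 'a'), (2, 'b'), (1, 'a'), (4, 'b'), (1, 'b'), (6, '')]


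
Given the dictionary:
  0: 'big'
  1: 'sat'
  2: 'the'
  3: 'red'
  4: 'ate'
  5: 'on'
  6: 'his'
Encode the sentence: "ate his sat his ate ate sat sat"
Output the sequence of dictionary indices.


Look up each word in the dictionary:
  'ate' -> 4
  'his' -> 6
  'sat' -> 1
  'his' -> 6
  'ate' -> 4
  'ate' -> 4
  'sat' -> 1
  'sat' -> 1

Encoded: [4, 6, 1, 6, 4, 4, 1, 1]


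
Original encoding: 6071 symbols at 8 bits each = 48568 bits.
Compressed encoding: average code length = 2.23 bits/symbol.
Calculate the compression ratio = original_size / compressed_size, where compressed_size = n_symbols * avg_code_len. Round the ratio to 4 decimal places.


original_size = n_symbols * orig_bits = 6071 * 8 = 48568 bits
compressed_size = n_symbols * avg_code_len = 6071 * 2.23 = 13538.33 bits
ratio = original_size / compressed_size = 48568 / 13538.33 = 3.5874

Compression ratio = 3.5874
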